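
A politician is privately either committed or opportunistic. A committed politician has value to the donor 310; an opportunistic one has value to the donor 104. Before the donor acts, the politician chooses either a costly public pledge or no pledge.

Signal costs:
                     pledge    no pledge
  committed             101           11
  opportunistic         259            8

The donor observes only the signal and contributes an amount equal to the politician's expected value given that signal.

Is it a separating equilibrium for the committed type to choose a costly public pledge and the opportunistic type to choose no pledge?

If types separate, pledge earns payment 310 and no pledge earns 104.
Committed: pledge gives 310 − 101 = 209; no pledge gives 104 − 11 = 93. No deviation. ✓
Opportunistic: no pledge gives 104 − 8 = 96; pledge gives 310 − 259 = 51. No deviation. ✓
Both incentive constraints hold.

Yes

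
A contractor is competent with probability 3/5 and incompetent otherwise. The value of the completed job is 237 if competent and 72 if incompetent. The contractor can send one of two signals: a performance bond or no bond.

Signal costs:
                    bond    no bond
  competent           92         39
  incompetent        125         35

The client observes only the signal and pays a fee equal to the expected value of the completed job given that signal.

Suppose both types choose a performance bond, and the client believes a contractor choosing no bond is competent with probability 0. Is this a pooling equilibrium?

At the pooled signal (bond) the client holds the prior 3/5 and pays 3/5·237 + 2/5·72 = 171. Off-path (no bond) belief 0 gives 0·237 + 1·72 = 72.
Competent: bond gives 171 − 92 = 79; no bond gives 72 − 39 = 33. Stays. ✓
Incompetent: bond gives 171 − 125 = 46; no bond gives 72 − 35 = 37. Stays. ✓

Yes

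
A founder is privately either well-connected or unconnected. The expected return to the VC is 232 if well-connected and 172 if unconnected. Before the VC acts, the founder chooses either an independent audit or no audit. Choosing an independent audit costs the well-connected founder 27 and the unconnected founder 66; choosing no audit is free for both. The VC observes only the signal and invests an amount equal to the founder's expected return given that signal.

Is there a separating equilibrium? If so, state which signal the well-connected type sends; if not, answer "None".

Try well-connected → audit, unconnected → no audit:
  Under separation the VC infers type exactly: audit → well-connected (pays 232), no audit → unconnected (pays 172).
  Well-connected: audit gives 232 − 27 = 205; no audit gives 172 − 0 = 172. No deviation. ✓
  Unconnected: no audit gives 172 − 0 = 172; audit gives 232 − 66 = 166. No deviation. ✓
Both hold — the well-connected type sends audit.

audit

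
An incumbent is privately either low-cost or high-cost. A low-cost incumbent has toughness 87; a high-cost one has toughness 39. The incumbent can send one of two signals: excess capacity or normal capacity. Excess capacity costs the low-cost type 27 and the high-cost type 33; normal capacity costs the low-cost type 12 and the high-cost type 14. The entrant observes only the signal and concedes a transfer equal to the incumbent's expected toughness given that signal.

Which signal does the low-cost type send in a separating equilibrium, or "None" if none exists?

None

Try low-cost → excess capacity, high-cost → normal capacity:
  If types separate, excess capacity earns payment 87 and normal capacity earns 39.
  Low-cost: excess capacity gives 87 − 27 = 60; normal capacity gives 39 − 12 = 27. No deviation. ✓
  High-cost: normal capacity gives 39 − 14 = 25; excess capacity gives 87 − 33 = 54. Would deviate. ✗
Try low-cost → normal capacity, high-cost → excess capacity:
  If types separate, normal capacity earns payment 87 and excess capacity earns 39.
  Low-cost: normal capacity gives 87 − 12 = 75; excess capacity gives 39 − 27 = 12. No deviation. ✓
  High-cost: excess capacity gives 39 − 33 = 6; normal capacity gives 87 − 14 = 73. Would deviate. ✗
Neither assignment is incentive-compatible.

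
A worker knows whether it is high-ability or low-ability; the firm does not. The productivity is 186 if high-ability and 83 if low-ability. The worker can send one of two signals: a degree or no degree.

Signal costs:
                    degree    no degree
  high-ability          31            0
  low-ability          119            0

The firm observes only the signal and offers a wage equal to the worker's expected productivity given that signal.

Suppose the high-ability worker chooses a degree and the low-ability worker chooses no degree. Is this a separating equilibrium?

Yes

Under separation the firm infers type exactly: degree → high-ability (pays 186), no degree → low-ability (pays 83).
High-ability: degree gives 186 − 31 = 155; no degree gives 83 − 0 = 83. No deviation. ✓
Low-ability: no degree gives 83 − 0 = 83; degree gives 186 − 119 = 67. No deviation. ✓
Neither type gains from mimicking the other.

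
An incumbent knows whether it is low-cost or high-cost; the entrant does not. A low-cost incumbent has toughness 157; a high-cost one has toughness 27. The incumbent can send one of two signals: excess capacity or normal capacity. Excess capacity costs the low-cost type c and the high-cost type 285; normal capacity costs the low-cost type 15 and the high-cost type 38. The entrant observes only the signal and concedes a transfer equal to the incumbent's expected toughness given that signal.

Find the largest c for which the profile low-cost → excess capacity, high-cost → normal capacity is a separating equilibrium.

Under separation: excess capacity → low-cost (pays 157); normal capacity → high-cost (pays 27).
High-cost: 27 − 38 = -11 ≥ 157 − 285 = -128. Holds regardless of c. ✓
Low-cost: 157 − c ≥ 27 − 15, so c ≤ 157 − 12 = 145.

145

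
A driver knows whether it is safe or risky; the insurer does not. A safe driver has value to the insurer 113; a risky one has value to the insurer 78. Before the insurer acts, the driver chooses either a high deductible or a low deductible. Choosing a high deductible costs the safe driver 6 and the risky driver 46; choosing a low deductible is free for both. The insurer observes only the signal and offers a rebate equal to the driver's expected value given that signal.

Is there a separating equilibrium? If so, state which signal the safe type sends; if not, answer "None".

high deductible

Try safe → high deductible, risky → low deductible:
  Under separation the insurer infers type exactly: high deductible → safe (pays 113), low deductible → risky (pays 78).
  Safe: high deductible gives 113 − 6 = 107; low deductible gives 78 − 0 = 78. No deviation. ✓
  Risky: low deductible gives 78 − 0 = 78; high deductible gives 113 − 46 = 67. No deviation. ✓
Both hold — the safe type sends high deductible.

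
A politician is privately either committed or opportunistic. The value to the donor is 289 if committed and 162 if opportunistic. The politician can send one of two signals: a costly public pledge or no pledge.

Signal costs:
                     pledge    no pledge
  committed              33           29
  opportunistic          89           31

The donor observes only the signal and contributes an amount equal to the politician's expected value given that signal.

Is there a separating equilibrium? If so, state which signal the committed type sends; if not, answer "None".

Try committed → pledge, opportunistic → no pledge:
  If types separate, pledge earns payment 289 and no pledge earns 162.
  Committed: pledge gives 289 − 33 = 256; no pledge gives 162 − 29 = 133. No deviation. ✓
  Opportunistic: no pledge gives 162 − 31 = 131; pledge gives 289 − 89 = 200. Would deviate. ✗
Try committed → no pledge, opportunistic → pledge:
  If types separate, no pledge earns payment 289 and pledge earns 162.
  Committed: no pledge gives 289 − 29 = 260; pledge gives 162 − 33 = 129. No deviation. ✓
  Opportunistic: pledge gives 162 − 89 = 73; no pledge gives 289 − 31 = 258. Would deviate. ✗
Neither assignment is incentive-compatible.

None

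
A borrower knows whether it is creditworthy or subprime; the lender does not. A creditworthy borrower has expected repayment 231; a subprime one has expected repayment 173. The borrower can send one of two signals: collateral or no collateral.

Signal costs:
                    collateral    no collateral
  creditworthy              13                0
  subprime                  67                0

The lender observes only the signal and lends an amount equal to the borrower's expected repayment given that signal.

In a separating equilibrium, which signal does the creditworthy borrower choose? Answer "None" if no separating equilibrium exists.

Try creditworthy → collateral, subprime → no collateral:
  Under separation the lender infers type exactly: collateral → creditworthy (pays 231), no collateral → subprime (pays 173).
  Creditworthy: collateral gives 231 − 13 = 218; no collateral gives 173 − 0 = 173. No deviation. ✓
  Subprime: no collateral gives 173 − 0 = 173; collateral gives 231 − 67 = 164. No deviation. ✓
Both hold — the creditworthy type sends collateral.

collateral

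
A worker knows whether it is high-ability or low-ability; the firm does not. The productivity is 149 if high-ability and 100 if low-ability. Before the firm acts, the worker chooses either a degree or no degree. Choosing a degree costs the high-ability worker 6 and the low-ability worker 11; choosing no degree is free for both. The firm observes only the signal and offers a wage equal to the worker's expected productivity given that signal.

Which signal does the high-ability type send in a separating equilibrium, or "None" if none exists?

Try high-ability → degree, low-ability → no degree:
  Under separation the firm infers type exactly: degree → high-ability (pays 149), no degree → low-ability (pays 100).
  High-ability: degree gives 149 − 6 = 143; no degree gives 100 − 0 = 100. No deviation. ✓
  Low-ability: no degree gives 100 − 0 = 100; degree gives 149 − 11 = 138. Would deviate. ✗
Try high-ability → no degree, low-ability → degree:
  Under separation the firm infers type exactly: no degree → high-ability (pays 149), degree → low-ability (pays 100).
  High-ability: no degree gives 149 − 0 = 149; degree gives 100 − 6 = 94. No deviation. ✓
  Low-ability: degree gives 100 − 11 = 89; no degree gives 149 − 0 = 149. Would deviate. ✗
Neither assignment is incentive-compatible.

None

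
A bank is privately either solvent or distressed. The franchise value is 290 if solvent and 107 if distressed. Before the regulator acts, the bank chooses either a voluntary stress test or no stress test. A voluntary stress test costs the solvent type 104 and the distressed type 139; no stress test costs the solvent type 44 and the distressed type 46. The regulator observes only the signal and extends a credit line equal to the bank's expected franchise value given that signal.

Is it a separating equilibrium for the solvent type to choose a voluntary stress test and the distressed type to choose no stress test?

No

Under separation the regulator infers type exactly: stress test → solvent (pays 290), no stress test → distressed (pays 107).
Solvent: stress test gives 290 − 104 = 186; no stress test gives 107 − 44 = 63. No deviation. ✓
Distressed: no stress test gives 107 − 46 = 61; stress test gives 290 − 139 = 151. Would deviate. ✗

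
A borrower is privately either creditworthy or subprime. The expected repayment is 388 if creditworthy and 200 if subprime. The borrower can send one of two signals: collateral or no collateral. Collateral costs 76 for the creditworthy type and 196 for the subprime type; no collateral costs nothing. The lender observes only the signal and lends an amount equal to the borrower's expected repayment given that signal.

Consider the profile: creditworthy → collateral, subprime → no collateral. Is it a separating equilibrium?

Yes

If types separate, collateral earns payment 388 and no collateral earns 200.
Creditworthy: collateral gives 388 − 76 = 312; no collateral gives 200 − 0 = 200. No deviation. ✓
Subprime: no collateral gives 200 − 0 = 200; collateral gives 388 − 196 = 192. No deviation. ✓
Neither type gains from mimicking the other.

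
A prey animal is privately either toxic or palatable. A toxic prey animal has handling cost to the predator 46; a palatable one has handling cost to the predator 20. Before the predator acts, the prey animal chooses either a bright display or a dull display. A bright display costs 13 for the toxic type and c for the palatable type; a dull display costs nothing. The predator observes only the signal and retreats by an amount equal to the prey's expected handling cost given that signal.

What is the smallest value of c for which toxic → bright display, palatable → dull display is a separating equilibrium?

Under separation: bright display → toxic (pays 46); dull display → palatable (pays 20).
Toxic: 46 − 13 = 33 ≥ 20 − 0 = 20. Holds regardless of c. ✓
Palatable: 20 − 0 ≥ 46 − c, so c ≥ 46 − 20 = 26.

26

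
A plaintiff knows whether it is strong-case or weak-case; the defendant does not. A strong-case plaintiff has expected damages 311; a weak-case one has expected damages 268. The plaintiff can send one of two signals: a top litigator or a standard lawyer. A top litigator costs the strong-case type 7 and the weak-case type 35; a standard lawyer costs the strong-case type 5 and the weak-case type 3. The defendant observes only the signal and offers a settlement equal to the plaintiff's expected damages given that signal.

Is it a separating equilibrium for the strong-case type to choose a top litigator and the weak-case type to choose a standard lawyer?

If types separate, top litigator earns payment 311 and standard lawyer earns 268.
Strong-case: top litigator gives 311 − 7 = 304; standard lawyer gives 268 − 5 = 263. No deviation. ✓
Weak-case: standard lawyer gives 268 − 3 = 265; top litigator gives 311 − 35 = 276. Would deviate. ✗

No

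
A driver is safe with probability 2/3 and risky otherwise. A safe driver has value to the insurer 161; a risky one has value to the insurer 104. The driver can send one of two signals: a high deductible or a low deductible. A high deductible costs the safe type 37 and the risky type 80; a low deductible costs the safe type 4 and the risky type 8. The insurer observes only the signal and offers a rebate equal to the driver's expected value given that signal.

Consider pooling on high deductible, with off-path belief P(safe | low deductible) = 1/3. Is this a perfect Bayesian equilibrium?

No

On the equilibrium path (high deductible) the insurer holds the prior 2/3 and pays 2/3·161 + 1/3·104 = 142. Off-path (low deductible) belief 1/3 gives 1/3·161 + 2/3·104 = 123.
Safe: high deductible gives 142 − 37 = 105; low deductible gives 123 − 4 = 119. Deviates. ✗
Risky: high deductible gives 142 − 80 = 62; low deductible gives 123 − 8 = 115. Deviates. ✗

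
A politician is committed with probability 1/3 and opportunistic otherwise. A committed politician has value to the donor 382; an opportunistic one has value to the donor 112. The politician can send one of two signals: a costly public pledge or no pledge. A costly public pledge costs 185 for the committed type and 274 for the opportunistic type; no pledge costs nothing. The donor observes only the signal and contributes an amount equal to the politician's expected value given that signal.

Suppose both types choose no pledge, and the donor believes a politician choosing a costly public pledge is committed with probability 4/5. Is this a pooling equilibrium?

At the pooled signal (no pledge) the donor holds the prior 1/3 and pays 1/3·382 + 2/3·112 = 202. Off-path (pledge) belief 4/5 gives 4/5·382 + 1/5·112 = 328.
Committed: no pledge gives 202 − 0 = 202; pledge gives 328 − 185 = 143. Stays. ✓
Opportunistic: no pledge gives 202 − 0 = 202; pledge gives 328 − 274 = 54. Stays. ✓

Yes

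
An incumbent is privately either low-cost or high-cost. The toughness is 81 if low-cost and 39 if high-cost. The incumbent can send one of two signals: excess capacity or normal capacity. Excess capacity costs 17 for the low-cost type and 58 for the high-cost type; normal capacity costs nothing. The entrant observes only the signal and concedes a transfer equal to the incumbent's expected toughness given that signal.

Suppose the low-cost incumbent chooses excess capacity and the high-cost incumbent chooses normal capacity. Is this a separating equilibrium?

Under separation the entrant infers type exactly: excess capacity → low-cost (pays 81), normal capacity → high-cost (pays 39).
Low-cost: excess capacity gives 81 − 17 = 64; normal capacity gives 39 − 0 = 39. No deviation. ✓
High-cost: normal capacity gives 39 − 0 = 39; excess capacity gives 81 − 58 = 23. No deviation. ✓
Both incentive constraints hold.

Yes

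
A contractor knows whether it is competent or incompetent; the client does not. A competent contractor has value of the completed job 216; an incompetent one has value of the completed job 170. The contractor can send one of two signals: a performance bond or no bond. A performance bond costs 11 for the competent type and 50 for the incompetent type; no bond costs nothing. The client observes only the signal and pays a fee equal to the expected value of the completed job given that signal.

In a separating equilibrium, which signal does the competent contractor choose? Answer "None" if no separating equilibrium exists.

bond

Try competent → bond, incompetent → no bond:
  Under separation the client infers type exactly: bond → competent (pays 216), no bond → incompetent (pays 170).
  Competent: bond gives 216 − 11 = 205; no bond gives 170 − 0 = 170. No deviation. ✓
  Incompetent: no bond gives 170 − 0 = 170; bond gives 216 − 50 = 166. No deviation. ✓
Both hold — the competent type sends bond.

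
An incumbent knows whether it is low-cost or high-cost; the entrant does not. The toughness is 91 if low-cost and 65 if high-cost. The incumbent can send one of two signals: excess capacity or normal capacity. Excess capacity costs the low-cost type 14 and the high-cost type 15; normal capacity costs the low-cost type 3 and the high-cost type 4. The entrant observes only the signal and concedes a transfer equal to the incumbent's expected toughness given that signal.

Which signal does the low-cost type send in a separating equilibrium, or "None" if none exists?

None

Try low-cost → excess capacity, high-cost → normal capacity:
  Under separation the entrant infers type exactly: excess capacity → low-cost (pays 91), normal capacity → high-cost (pays 65).
  Low-cost: excess capacity gives 91 − 14 = 77; normal capacity gives 65 − 3 = 62. No deviation. ✓
  High-cost: normal capacity gives 65 − 4 = 61; excess capacity gives 91 − 15 = 76. Would deviate. ✗
Try low-cost → normal capacity, high-cost → excess capacity:
  Under separation the entrant infers type exactly: normal capacity → low-cost (pays 91), excess capacity → high-cost (pays 65).
  Low-cost: normal capacity gives 91 − 3 = 88; excess capacity gives 65 − 14 = 51. No deviation. ✓
  High-cost: excess capacity gives 65 − 15 = 50; normal capacity gives 91 − 4 = 87. Would deviate. ✗
Neither assignment is incentive-compatible.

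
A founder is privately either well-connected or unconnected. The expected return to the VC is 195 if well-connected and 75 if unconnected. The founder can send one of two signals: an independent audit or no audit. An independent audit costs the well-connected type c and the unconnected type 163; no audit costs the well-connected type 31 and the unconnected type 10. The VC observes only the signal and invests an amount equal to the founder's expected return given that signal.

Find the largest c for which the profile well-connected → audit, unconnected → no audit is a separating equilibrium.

Under separation: audit → well-connected (pays 195); no audit → unconnected (pays 75).
Unconnected: 75 − 10 = 65 ≥ 195 − 163 = 32. Holds regardless of c. ✓
Well-connected: 195 − c ≥ 75 − 31, so c ≤ 195 − 44 = 151.

151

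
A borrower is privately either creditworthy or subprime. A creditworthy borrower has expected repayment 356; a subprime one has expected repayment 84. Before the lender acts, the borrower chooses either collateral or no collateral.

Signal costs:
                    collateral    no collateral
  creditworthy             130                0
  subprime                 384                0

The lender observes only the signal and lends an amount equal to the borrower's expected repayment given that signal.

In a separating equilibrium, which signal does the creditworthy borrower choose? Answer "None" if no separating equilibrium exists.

collateral

Try creditworthy → collateral, subprime → no collateral:
  Under separation the lender infers type exactly: collateral → creditworthy (pays 356), no collateral → subprime (pays 84).
  Creditworthy: collateral gives 356 − 130 = 226; no collateral gives 84 − 0 = 84. No deviation. ✓
  Subprime: no collateral gives 84 − 0 = 84; collateral gives 356 − 384 = -28. No deviation. ✓
Both hold — the creditworthy type sends collateral.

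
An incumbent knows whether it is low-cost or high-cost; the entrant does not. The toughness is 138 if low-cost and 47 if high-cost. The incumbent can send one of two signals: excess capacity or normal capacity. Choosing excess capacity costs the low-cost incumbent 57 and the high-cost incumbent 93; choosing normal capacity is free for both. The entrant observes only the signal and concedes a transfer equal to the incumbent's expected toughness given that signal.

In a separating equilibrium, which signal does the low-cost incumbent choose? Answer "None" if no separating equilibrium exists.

excess capacity

Try low-cost → excess capacity, high-cost → normal capacity:
  Under separation the entrant infers type exactly: excess capacity → low-cost (pays 138), normal capacity → high-cost (pays 47).
  Low-cost: excess capacity gives 138 − 57 = 81; normal capacity gives 47 − 0 = 47. No deviation. ✓
  High-cost: normal capacity gives 47 − 0 = 47; excess capacity gives 138 − 93 = 45. No deviation. ✓
Both hold — the low-cost type sends excess capacity.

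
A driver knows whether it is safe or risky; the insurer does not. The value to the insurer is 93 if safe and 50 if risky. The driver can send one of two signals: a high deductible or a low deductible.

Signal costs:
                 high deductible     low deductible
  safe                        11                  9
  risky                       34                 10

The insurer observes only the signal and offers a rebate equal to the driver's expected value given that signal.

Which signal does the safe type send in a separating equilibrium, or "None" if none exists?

None

Try safe → high deductible, risky → low deductible:
  Under separation the insurer infers type exactly: high deductible → safe (pays 93), low deductible → risky (pays 50).
  Safe: high deductible gives 93 − 11 = 82; low deductible gives 50 − 9 = 41. No deviation. ✓
  Risky: low deductible gives 50 − 10 = 40; high deductible gives 93 − 34 = 59. Would deviate. ✗
Try safe → low deductible, risky → high deductible:
  Under separation the insurer infers type exactly: low deductible → safe (pays 93), high deductible → risky (pays 50).
  Safe: low deductible gives 93 − 9 = 84; high deductible gives 50 − 11 = 39. No deviation. ✓
  Risky: high deductible gives 50 − 34 = 16; low deductible gives 93 − 10 = 83. Would deviate. ✗
Neither assignment is incentive-compatible.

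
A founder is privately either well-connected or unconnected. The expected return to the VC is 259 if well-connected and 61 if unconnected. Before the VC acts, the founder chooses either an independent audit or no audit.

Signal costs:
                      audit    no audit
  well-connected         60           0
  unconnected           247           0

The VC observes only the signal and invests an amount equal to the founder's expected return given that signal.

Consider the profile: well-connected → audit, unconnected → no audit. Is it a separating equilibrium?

Under separation the VC infers type exactly: audit → well-connected (pays 259), no audit → unconnected (pays 61).
Well-connected: audit gives 259 − 60 = 199; no audit gives 61 − 0 = 61. No deviation. ✓
Unconnected: no audit gives 61 − 0 = 61; audit gives 259 − 247 = 12. No deviation. ✓
Neither type gains from mimicking the other.

Yes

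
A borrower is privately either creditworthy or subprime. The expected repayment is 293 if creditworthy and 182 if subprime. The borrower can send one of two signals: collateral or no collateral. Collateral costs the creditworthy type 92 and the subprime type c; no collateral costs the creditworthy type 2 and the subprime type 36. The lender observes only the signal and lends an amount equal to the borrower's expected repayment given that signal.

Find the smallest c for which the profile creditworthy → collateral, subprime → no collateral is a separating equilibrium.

Under separation: collateral → creditworthy (pays 293); no collateral → subprime (pays 182).
Creditworthy: 293 − 92 = 201 ≥ 182 − 2 = 180. Holds regardless of c. ✓
Subprime: 182 − 36 ≥ 293 − c, so c ≥ 293 − 146 = 147.

147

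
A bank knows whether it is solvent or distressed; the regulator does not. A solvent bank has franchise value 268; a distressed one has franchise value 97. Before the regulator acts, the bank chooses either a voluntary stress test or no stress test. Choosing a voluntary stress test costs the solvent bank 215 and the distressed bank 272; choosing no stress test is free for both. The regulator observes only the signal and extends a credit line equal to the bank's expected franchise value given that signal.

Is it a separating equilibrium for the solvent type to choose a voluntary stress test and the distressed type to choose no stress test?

No

If types separate, stress test earns payment 268 and no stress test earns 97.
Solvent: stress test gives 268 − 215 = 53; no stress test gives 97 − 0 = 97. Would deviate. ✗
Distressed: no stress test gives 97 − 0 = 97; stress test gives 268 − 272 = -4. No deviation. ✓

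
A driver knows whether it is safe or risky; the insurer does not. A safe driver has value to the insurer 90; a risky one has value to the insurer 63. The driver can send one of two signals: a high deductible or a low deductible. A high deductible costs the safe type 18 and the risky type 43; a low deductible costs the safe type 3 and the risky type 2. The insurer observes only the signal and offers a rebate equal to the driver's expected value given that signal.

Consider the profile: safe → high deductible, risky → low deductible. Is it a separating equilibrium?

Yes

If types separate, high deductible earns payment 90 and low deductible earns 63.
Safe: high deductible gives 90 − 18 = 72; low deductible gives 63 − 3 = 60. No deviation. ✓
Risky: low deductible gives 63 − 2 = 61; high deductible gives 90 − 43 = 47. No deviation. ✓
Neither type gains from mimicking the other.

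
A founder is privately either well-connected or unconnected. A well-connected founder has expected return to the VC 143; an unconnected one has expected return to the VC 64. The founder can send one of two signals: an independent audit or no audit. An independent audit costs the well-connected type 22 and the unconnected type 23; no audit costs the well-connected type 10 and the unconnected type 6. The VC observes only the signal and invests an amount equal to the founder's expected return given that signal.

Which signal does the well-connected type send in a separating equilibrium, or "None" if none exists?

Try well-connected → audit, unconnected → no audit:
  If types separate, audit earns payment 143 and no audit earns 64.
  Well-connected: audit gives 143 − 22 = 121; no audit gives 64 − 10 = 54. No deviation. ✓
  Unconnected: no audit gives 64 − 6 = 58; audit gives 143 − 23 = 120. Would deviate. ✗
Try well-connected → no audit, unconnected → audit:
  If types separate, no audit earns payment 143 and audit earns 64.
  Well-connected: no audit gives 143 − 10 = 133; audit gives 64 − 22 = 42. No deviation. ✓
  Unconnected: audit gives 64 − 23 = 41; no audit gives 143 − 6 = 137. Would deviate. ✗
Neither assignment is incentive-compatible.

None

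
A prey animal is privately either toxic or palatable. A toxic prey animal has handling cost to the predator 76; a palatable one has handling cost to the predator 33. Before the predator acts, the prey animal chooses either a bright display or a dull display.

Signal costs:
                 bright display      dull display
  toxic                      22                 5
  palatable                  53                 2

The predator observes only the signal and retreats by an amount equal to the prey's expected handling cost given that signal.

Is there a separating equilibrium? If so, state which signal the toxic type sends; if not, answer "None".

Try toxic → bright display, palatable → dull display:
  If types separate, bright display earns payment 76 and dull display earns 33.
  Toxic: bright display gives 76 − 22 = 54; dull display gives 33 − 5 = 28. No deviation. ✓
  Palatable: dull display gives 33 − 2 = 31; bright display gives 76 − 53 = 23. No deviation. ✓
Both hold — the toxic type sends bright display.

bright display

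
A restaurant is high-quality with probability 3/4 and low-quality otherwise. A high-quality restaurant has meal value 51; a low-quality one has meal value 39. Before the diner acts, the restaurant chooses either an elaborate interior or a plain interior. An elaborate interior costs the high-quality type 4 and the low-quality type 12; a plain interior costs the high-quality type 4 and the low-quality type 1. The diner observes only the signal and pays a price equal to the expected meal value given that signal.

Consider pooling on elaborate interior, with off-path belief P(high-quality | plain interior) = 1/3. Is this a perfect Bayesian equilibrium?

No

On the equilibrium path (elaborate interior) the diner holds the prior 3/4 and pays 3/4·51 + 1/4·39 = 48. Off-path (plain interior) belief 1/3 gives 1/3·51 + 2/3·39 = 43.
High-quality: elaborate interior gives 48 − 4 = 44; plain interior gives 43 − 4 = 39. Stays. ✓
Low-quality: elaborate interior gives 48 − 12 = 36; plain interior gives 43 − 1 = 42. Deviates. ✗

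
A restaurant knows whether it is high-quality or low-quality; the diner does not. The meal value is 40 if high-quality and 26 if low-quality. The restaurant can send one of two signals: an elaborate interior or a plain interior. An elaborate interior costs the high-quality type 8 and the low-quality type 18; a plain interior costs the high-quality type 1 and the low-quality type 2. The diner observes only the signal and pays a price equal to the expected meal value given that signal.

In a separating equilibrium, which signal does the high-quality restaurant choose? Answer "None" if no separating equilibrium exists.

Try high-quality → elaborate interior, low-quality → plain interior:
  If types separate, elaborate interior earns payment 40 and plain interior earns 26.
  High-quality: elaborate interior gives 40 − 8 = 32; plain interior gives 26 − 1 = 25. No deviation. ✓
  Low-quality: plain interior gives 26 − 2 = 24; elaborate interior gives 40 − 18 = 22. No deviation. ✓
Both hold — the high-quality type sends elaborate interior.

elaborate interior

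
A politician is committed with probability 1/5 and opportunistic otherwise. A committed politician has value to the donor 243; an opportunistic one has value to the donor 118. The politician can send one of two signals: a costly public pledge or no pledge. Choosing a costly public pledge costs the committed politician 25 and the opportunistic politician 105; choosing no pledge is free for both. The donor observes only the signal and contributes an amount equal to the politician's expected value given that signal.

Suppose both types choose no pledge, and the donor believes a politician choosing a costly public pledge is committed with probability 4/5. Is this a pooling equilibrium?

At the pooled signal (no pledge) the donor holds the prior 1/5 and pays 1/5·243 + 4/5·118 = 143. Off-path (pledge) belief 4/5 gives 4/5·243 + 1/5·118 = 218.
Committed: no pledge gives 143 − 0 = 143; pledge gives 218 − 25 = 193. Deviates. ✗
Opportunistic: no pledge gives 143 − 0 = 143; pledge gives 218 − 105 = 113. Stays. ✓

No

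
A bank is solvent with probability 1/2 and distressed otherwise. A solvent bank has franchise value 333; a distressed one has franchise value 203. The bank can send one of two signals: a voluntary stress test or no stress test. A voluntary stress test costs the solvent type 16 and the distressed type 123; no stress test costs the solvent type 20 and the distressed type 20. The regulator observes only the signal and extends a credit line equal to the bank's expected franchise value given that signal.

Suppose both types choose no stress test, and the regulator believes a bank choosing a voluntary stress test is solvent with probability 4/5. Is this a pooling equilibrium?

On the equilibrium path (no stress test) the regulator holds the prior 1/2 and pays 1/2·333 + 1/2·203 = 268. Off-path (stress test) belief 4/5 gives 4/5·333 + 1/5·203 = 307.
Solvent: no stress test gives 268 − 20 = 248; stress test gives 307 − 16 = 291. Deviates. ✗
Distressed: no stress test gives 268 − 20 = 248; stress test gives 307 − 123 = 184. Stays. ✓

No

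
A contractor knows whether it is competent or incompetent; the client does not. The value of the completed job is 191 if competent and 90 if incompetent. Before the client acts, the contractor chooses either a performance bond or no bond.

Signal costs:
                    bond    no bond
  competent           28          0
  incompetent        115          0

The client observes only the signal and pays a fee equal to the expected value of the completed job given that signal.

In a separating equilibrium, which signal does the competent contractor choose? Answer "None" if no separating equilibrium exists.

bond

Try competent → bond, incompetent → no bond:
  If types separate, bond earns payment 191 and no bond earns 90.
  Competent: bond gives 191 − 28 = 163; no bond gives 90 − 0 = 90. No deviation. ✓
  Incompetent: no bond gives 90 − 0 = 90; bond gives 191 − 115 = 76. No deviation. ✓
Both hold — the competent type sends bond.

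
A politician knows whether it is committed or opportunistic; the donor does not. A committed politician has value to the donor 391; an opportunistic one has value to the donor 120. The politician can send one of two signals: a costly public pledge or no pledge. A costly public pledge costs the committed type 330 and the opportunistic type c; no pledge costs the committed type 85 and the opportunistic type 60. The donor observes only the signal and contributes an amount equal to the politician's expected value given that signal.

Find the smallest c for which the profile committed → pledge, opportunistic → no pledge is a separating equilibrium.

331

Under separation: pledge → committed (pays 391); no pledge → opportunistic (pays 120).
Committed: 391 − 330 = 61 ≥ 120 − 85 = 35. Holds regardless of c. ✓
Opportunistic: 120 − 60 ≥ 391 − c, so c ≥ 391 − 60 = 331.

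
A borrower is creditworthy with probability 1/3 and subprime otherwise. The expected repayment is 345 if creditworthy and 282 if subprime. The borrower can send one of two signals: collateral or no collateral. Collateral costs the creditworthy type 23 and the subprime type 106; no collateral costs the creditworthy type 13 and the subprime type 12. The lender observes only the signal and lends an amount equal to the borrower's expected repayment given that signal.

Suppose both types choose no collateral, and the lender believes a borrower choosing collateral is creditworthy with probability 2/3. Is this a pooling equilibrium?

On the equilibrium path (no collateral) the lender holds the prior 1/3 and pays 1/3·345 + 2/3·282 = 303. Off-path (collateral) belief 2/3 gives 2/3·345 + 1/3·282 = 324.
Creditworthy: no collateral gives 303 − 13 = 290; collateral gives 324 − 23 = 301. Deviates. ✗
Subprime: no collateral gives 303 − 12 = 291; collateral gives 324 − 106 = 218. Stays. ✓

No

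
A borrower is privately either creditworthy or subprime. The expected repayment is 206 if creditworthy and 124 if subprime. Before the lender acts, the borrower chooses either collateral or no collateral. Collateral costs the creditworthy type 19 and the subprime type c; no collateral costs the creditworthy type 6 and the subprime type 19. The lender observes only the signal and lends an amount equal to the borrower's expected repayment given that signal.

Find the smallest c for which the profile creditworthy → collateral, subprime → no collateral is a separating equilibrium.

101

Under separation: collateral → creditworthy (pays 206); no collateral → subprime (pays 124).
Creditworthy: 206 − 19 = 187 ≥ 124 − 6 = 118. Holds regardless of c. ✓
Subprime: 124 − 19 ≥ 206 − c, so c ≥ 206 − 105 = 101.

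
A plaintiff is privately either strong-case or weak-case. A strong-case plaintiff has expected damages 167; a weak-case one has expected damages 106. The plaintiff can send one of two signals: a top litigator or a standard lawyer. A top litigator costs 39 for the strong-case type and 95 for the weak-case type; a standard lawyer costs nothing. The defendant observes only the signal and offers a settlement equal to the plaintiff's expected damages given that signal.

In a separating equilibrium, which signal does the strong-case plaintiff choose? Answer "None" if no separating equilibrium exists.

top litigator

Try strong-case → top litigator, weak-case → standard lawyer:
  If types separate, top litigator earns payment 167 and standard lawyer earns 106.
  Strong-case: top litigator gives 167 − 39 = 128; standard lawyer gives 106 − 0 = 106. No deviation. ✓
  Weak-case: standard lawyer gives 106 − 0 = 106; top litigator gives 167 − 95 = 72. No deviation. ✓
Both hold — the strong-case type sends top litigator.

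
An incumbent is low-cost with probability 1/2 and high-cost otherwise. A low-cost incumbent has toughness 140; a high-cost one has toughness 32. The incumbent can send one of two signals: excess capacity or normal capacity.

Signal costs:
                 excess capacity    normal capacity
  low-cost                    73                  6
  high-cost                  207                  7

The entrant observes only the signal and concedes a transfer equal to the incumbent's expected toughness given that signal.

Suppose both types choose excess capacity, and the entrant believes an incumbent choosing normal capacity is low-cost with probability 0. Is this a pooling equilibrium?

No

On the equilibrium path (excess capacity) the entrant holds the prior 1/2 and pays 1/2·140 + 1/2·32 = 86. Off-path (normal capacity) belief 0 gives 0·140 + 1·32 = 32.
Low-cost: excess capacity gives 86 − 73 = 13; normal capacity gives 32 − 6 = 26. Deviates. ✗
High-cost: excess capacity gives 86 − 207 = -121; normal capacity gives 32 − 7 = 25. Deviates. ✗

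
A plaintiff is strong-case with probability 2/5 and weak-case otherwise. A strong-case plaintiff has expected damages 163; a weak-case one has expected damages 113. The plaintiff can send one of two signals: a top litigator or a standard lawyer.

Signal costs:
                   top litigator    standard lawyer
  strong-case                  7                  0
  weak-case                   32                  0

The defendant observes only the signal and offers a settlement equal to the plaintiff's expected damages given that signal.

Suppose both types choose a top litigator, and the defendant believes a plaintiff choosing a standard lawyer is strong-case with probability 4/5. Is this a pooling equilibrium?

No

On the equilibrium path (top litigator) the defendant holds the prior 2/5 and pays 2/5·163 + 3/5·113 = 133. Off-path (standard lawyer) belief 4/5 gives 4/5·163 + 1/5·113 = 153.
Strong-case: top litigator gives 133 − 7 = 126; standard lawyer gives 153 − 0 = 153. Deviates. ✗
Weak-case: top litigator gives 133 − 32 = 101; standard lawyer gives 153 − 0 = 153. Deviates. ✗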